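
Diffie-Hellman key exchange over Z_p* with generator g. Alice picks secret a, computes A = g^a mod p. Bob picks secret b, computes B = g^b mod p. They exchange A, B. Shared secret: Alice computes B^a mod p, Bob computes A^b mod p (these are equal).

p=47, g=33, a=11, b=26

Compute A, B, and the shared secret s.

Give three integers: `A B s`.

Answer: 15 18 9

Derivation:
A = 33^11 mod 47  (bits of 11 = 1011)
  bit 0 = 1: r = r^2 * 33 mod 47 = 1^2 * 33 = 1*33 = 33
  bit 1 = 0: r = r^2 mod 47 = 33^2 = 8
  bit 2 = 1: r = r^2 * 33 mod 47 = 8^2 * 33 = 17*33 = 44
  bit 3 = 1: r = r^2 * 33 mod 47 = 44^2 * 33 = 9*33 = 15
  -> A = 15
B = 33^26 mod 47  (bits of 26 = 11010)
  bit 0 = 1: r = r^2 * 33 mod 47 = 1^2 * 33 = 1*33 = 33
  bit 1 = 1: r = r^2 * 33 mod 47 = 33^2 * 33 = 8*33 = 29
  bit 2 = 0: r = r^2 mod 47 = 29^2 = 42
  bit 3 = 1: r = r^2 * 33 mod 47 = 42^2 * 33 = 25*33 = 26
  bit 4 = 0: r = r^2 mod 47 = 26^2 = 18
  -> B = 18
s = B^a = 18^11 mod 47  (bits of 11 = 1011)
  bit 0 = 1: r = r^2 * 18 mod 47 = 1^2 * 18 = 1*18 = 18
  bit 1 = 0: r = r^2 mod 47 = 18^2 = 42
  bit 2 = 1: r = r^2 * 18 mod 47 = 42^2 * 18 = 25*18 = 27
  bit 3 = 1: r = r^2 * 18 mod 47 = 27^2 * 18 = 24*18 = 9
  -> s = B^a = 9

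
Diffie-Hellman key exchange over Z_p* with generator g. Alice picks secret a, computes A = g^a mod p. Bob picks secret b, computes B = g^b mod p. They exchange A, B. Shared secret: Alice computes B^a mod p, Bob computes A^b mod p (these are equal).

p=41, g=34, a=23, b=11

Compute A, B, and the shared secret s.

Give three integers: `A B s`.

Answer: 15 19 29

Derivation:
A = 34^23 mod 41  (bits of 23 = 10111)
  bit 0 = 1: r = r^2 * 34 mod 41 = 1^2 * 34 = 1*34 = 34
  bit 1 = 0: r = r^2 mod 41 = 34^2 = 8
  bit 2 = 1: r = r^2 * 34 mod 41 = 8^2 * 34 = 23*34 = 3
  bit 3 = 1: r = r^2 * 34 mod 41 = 3^2 * 34 = 9*34 = 19
  bit 4 = 1: r = r^2 * 34 mod 41 = 19^2 * 34 = 33*34 = 15
  -> A = 15
B = 34^11 mod 41  (bits of 11 = 1011)
  bit 0 = 1: r = r^2 * 34 mod 41 = 1^2 * 34 = 1*34 = 34
  bit 1 = 0: r = r^2 mod 41 = 34^2 = 8
  bit 2 = 1: r = r^2 * 34 mod 41 = 8^2 * 34 = 23*34 = 3
  bit 3 = 1: r = r^2 * 34 mod 41 = 3^2 * 34 = 9*34 = 19
  -> B = 19
s = B^a = 19^23 mod 41  (bits of 23 = 10111)
  bit 0 = 1: r = r^2 * 19 mod 41 = 1^2 * 19 = 1*19 = 19
  bit 1 = 0: r = r^2 mod 41 = 19^2 = 33
  bit 2 = 1: r = r^2 * 19 mod 41 = 33^2 * 19 = 23*19 = 27
  bit 3 = 1: r = r^2 * 19 mod 41 = 27^2 * 19 = 32*19 = 34
  bit 4 = 1: r = r^2 * 19 mod 41 = 34^2 * 19 = 8*19 = 29
  -> s = B^a = 29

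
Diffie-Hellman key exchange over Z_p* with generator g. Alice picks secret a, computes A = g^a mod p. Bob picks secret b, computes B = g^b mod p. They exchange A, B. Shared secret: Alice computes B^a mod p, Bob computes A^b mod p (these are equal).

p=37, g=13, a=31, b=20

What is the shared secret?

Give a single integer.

A = 13^31 mod 37  (bits of 31 = 11111)
  bit 0 = 1: r = r^2 * 13 mod 37 = 1^2 * 13 = 1*13 = 13
  bit 1 = 1: r = r^2 * 13 mod 37 = 13^2 * 13 = 21*13 = 14
  bit 2 = 1: r = r^2 * 13 mod 37 = 14^2 * 13 = 11*13 = 32
  bit 3 = 1: r = r^2 * 13 mod 37 = 32^2 * 13 = 25*13 = 29
  bit 4 = 1: r = r^2 * 13 mod 37 = 29^2 * 13 = 27*13 = 18
  -> A = 18
B = 13^20 mod 37  (bits of 20 = 10100)
  bit 0 = 1: r = r^2 * 13 mod 37 = 1^2 * 13 = 1*13 = 13
  bit 1 = 0: r = r^2 mod 37 = 13^2 = 21
  bit 2 = 1: r = r^2 * 13 mod 37 = 21^2 * 13 = 34*13 = 35
  bit 3 = 0: r = r^2 mod 37 = 35^2 = 4
  bit 4 = 0: r = r^2 mod 37 = 4^2 = 16
  -> B = 16
s = B^a = 16^31 mod 37  (bits of 31 = 11111)
  bit 0 = 1: r = r^2 * 16 mod 37 = 1^2 * 16 = 1*16 = 16
  bit 1 = 1: r = r^2 * 16 mod 37 = 16^2 * 16 = 34*16 = 26
  bit 2 = 1: r = r^2 * 16 mod 37 = 26^2 * 16 = 10*16 = 12
  bit 3 = 1: r = r^2 * 16 mod 37 = 12^2 * 16 = 33*16 = 10
  bit 4 = 1: r = r^2 * 16 mod 37 = 10^2 * 16 = 26*16 = 9
  -> s = B^a = 9

Answer: 9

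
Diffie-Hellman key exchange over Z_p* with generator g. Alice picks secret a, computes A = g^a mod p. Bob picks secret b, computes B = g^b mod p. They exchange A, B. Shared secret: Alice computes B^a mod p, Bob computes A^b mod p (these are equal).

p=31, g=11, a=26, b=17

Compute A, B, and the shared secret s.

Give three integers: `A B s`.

A = 11^26 mod 31  (bits of 26 = 11010)
  bit 0 = 1: r = r^2 * 11 mod 31 = 1^2 * 11 = 1*11 = 11
  bit 1 = 1: r = r^2 * 11 mod 31 = 11^2 * 11 = 28*11 = 29
  bit 2 = 0: r = r^2 mod 31 = 29^2 = 4
  bit 3 = 1: r = r^2 * 11 mod 31 = 4^2 * 11 = 16*11 = 21
  bit 4 = 0: r = r^2 mod 31 = 21^2 = 7
  -> A = 7
B = 11^17 mod 31  (bits of 17 = 10001)
  bit 0 = 1: r = r^2 * 11 mod 31 = 1^2 * 11 = 1*11 = 11
  bit 1 = 0: r = r^2 mod 31 = 11^2 = 28
  bit 2 = 0: r = r^2 mod 31 = 28^2 = 9
  bit 3 = 0: r = r^2 mod 31 = 9^2 = 19
  bit 4 = 1: r = r^2 * 11 mod 31 = 19^2 * 11 = 20*11 = 3
  -> B = 3
s = B^a = 3^26 mod 31  (bits of 26 = 11010)
  bit 0 = 1: r = r^2 * 3 mod 31 = 1^2 * 3 = 1*3 = 3
  bit 1 = 1: r = r^2 * 3 mod 31 = 3^2 * 3 = 9*3 = 27
  bit 2 = 0: r = r^2 mod 31 = 27^2 = 16
  bit 3 = 1: r = r^2 * 3 mod 31 = 16^2 * 3 = 8*3 = 24
  bit 4 = 0: r = r^2 mod 31 = 24^2 = 18
  -> s = B^a = 18

Answer: 7 3 18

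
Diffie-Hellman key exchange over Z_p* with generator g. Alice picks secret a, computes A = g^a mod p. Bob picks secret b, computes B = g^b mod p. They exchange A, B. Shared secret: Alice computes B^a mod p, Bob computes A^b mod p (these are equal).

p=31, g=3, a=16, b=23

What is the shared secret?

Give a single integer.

Answer: 20

Derivation:
A = 3^16 mod 31  (bits of 16 = 10000)
  bit 0 = 1: r = r^2 * 3 mod 31 = 1^2 * 3 = 1*3 = 3
  bit 1 = 0: r = r^2 mod 31 = 3^2 = 9
  bit 2 = 0: r = r^2 mod 31 = 9^2 = 19
  bit 3 = 0: r = r^2 mod 31 = 19^2 = 20
  bit 4 = 0: r = r^2 mod 31 = 20^2 = 28
  -> A = 28
B = 3^23 mod 31  (bits of 23 = 10111)
  bit 0 = 1: r = r^2 * 3 mod 31 = 1^2 * 3 = 1*3 = 3
  bit 1 = 0: r = r^2 mod 31 = 3^2 = 9
  bit 2 = 1: r = r^2 * 3 mod 31 = 9^2 * 3 = 19*3 = 26
  bit 3 = 1: r = r^2 * 3 mod 31 = 26^2 * 3 = 25*3 = 13
  bit 4 = 1: r = r^2 * 3 mod 31 = 13^2 * 3 = 14*3 = 11
  -> B = 11
s = B^a = 11^16 mod 31  (bits of 16 = 10000)
  bit 0 = 1: r = r^2 * 11 mod 31 = 1^2 * 11 = 1*11 = 11
  bit 1 = 0: r = r^2 mod 31 = 11^2 = 28
  bit 2 = 0: r = r^2 mod 31 = 28^2 = 9
  bit 3 = 0: r = r^2 mod 31 = 9^2 = 19
  bit 4 = 0: r = r^2 mod 31 = 19^2 = 20
  -> s = B^a = 20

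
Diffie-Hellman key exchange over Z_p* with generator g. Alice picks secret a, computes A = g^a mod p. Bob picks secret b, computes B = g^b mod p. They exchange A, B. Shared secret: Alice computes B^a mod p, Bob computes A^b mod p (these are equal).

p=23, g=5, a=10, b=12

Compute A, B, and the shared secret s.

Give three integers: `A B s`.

A = 5^10 mod 23  (bits of 10 = 1010)
  bit 0 = 1: r = r^2 * 5 mod 23 = 1^2 * 5 = 1*5 = 5
  bit 1 = 0: r = r^2 mod 23 = 5^2 = 2
  bit 2 = 1: r = r^2 * 5 mod 23 = 2^2 * 5 = 4*5 = 20
  bit 3 = 0: r = r^2 mod 23 = 20^2 = 9
  -> A = 9
B = 5^12 mod 23  (bits of 12 = 1100)
  bit 0 = 1: r = r^2 * 5 mod 23 = 1^2 * 5 = 1*5 = 5
  bit 1 = 1: r = r^2 * 5 mod 23 = 5^2 * 5 = 2*5 = 10
  bit 2 = 0: r = r^2 mod 23 = 10^2 = 8
  bit 3 = 0: r = r^2 mod 23 = 8^2 = 18
  -> B = 18
s = B^a = 18^10 mod 23  (bits of 10 = 1010)
  bit 0 = 1: r = r^2 * 18 mod 23 = 1^2 * 18 = 1*18 = 18
  bit 1 = 0: r = r^2 mod 23 = 18^2 = 2
  bit 2 = 1: r = r^2 * 18 mod 23 = 2^2 * 18 = 4*18 = 3
  bit 3 = 0: r = r^2 mod 23 = 3^2 = 9
  -> s = B^a = 9

Answer: 9 18 9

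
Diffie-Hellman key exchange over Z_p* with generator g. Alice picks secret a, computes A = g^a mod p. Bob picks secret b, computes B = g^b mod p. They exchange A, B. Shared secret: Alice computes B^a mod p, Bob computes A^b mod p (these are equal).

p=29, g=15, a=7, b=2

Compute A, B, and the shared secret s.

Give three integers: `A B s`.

A = 15^7 mod 29  (bits of 7 = 111)
  bit 0 = 1: r = r^2 * 15 mod 29 = 1^2 * 15 = 1*15 = 15
  bit 1 = 1: r = r^2 * 15 mod 29 = 15^2 * 15 = 22*15 = 11
  bit 2 = 1: r = r^2 * 15 mod 29 = 11^2 * 15 = 5*15 = 17
  -> A = 17
B = 15^2 mod 29  (bits of 2 = 10)
  bit 0 = 1: r = r^2 * 15 mod 29 = 1^2 * 15 = 1*15 = 15
  bit 1 = 0: r = r^2 mod 29 = 15^2 = 22
  -> B = 22
s = B^a = 22^7 mod 29  (bits of 7 = 111)
  bit 0 = 1: r = r^2 * 22 mod 29 = 1^2 * 22 = 1*22 = 22
  bit 1 = 1: r = r^2 * 22 mod 29 = 22^2 * 22 = 20*22 = 5
  bit 2 = 1: r = r^2 * 22 mod 29 = 5^2 * 22 = 25*22 = 28
  -> s = B^a = 28

Answer: 17 22 28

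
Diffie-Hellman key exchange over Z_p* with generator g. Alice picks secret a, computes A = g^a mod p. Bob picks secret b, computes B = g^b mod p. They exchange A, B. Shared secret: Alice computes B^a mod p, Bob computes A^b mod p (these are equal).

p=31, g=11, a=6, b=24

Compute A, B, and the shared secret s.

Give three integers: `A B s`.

A = 11^6 mod 31  (bits of 6 = 110)
  bit 0 = 1: r = r^2 * 11 mod 31 = 1^2 * 11 = 1*11 = 11
  bit 1 = 1: r = r^2 * 11 mod 31 = 11^2 * 11 = 28*11 = 29
  bit 2 = 0: r = r^2 mod 31 = 29^2 = 4
  -> A = 4
B = 11^24 mod 31  (bits of 24 = 11000)
  bit 0 = 1: r = r^2 * 11 mod 31 = 1^2 * 11 = 1*11 = 11
  bit 1 = 1: r = r^2 * 11 mod 31 = 11^2 * 11 = 28*11 = 29
  bit 2 = 0: r = r^2 mod 31 = 29^2 = 4
  bit 3 = 0: r = r^2 mod 31 = 4^2 = 16
  bit 4 = 0: r = r^2 mod 31 = 16^2 = 8
  -> B = 8
s = B^a = 8^6 mod 31  (bits of 6 = 110)
  bit 0 = 1: r = r^2 * 8 mod 31 = 1^2 * 8 = 1*8 = 8
  bit 1 = 1: r = r^2 * 8 mod 31 = 8^2 * 8 = 2*8 = 16
  bit 2 = 0: r = r^2 mod 31 = 16^2 = 8
  -> s = B^a = 8

Answer: 4 8 8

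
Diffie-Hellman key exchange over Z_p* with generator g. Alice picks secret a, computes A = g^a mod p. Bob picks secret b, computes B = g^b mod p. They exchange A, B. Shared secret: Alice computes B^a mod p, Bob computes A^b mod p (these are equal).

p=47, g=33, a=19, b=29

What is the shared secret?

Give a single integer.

Answer: 10

Derivation:
A = 33^19 mod 47  (bits of 19 = 10011)
  bit 0 = 1: r = r^2 * 33 mod 47 = 1^2 * 33 = 1*33 = 33
  bit 1 = 0: r = r^2 mod 47 = 33^2 = 8
  bit 2 = 0: r = r^2 mod 47 = 8^2 = 17
  bit 3 = 1: r = r^2 * 33 mod 47 = 17^2 * 33 = 7*33 = 43
  bit 4 = 1: r = r^2 * 33 mod 47 = 43^2 * 33 = 16*33 = 11
  -> A = 11
B = 33^29 mod 47  (bits of 29 = 11101)
  bit 0 = 1: r = r^2 * 33 mod 47 = 1^2 * 33 = 1*33 = 33
  bit 1 = 1: r = r^2 * 33 mod 47 = 33^2 * 33 = 8*33 = 29
  bit 2 = 1: r = r^2 * 33 mod 47 = 29^2 * 33 = 42*33 = 23
  bit 3 = 0: r = r^2 mod 47 = 23^2 = 12
  bit 4 = 1: r = r^2 * 33 mod 47 = 12^2 * 33 = 3*33 = 5
  -> B = 5
s = B^a = 5^19 mod 47  (bits of 19 = 10011)
  bit 0 = 1: r = r^2 * 5 mod 47 = 1^2 * 5 = 1*5 = 5
  bit 1 = 0: r = r^2 mod 47 = 5^2 = 25
  bit 2 = 0: r = r^2 mod 47 = 25^2 = 14
  bit 3 = 1: r = r^2 * 5 mod 47 = 14^2 * 5 = 8*5 = 40
  bit 4 = 1: r = r^2 * 5 mod 47 = 40^2 * 5 = 2*5 = 10
  -> s = B^a = 10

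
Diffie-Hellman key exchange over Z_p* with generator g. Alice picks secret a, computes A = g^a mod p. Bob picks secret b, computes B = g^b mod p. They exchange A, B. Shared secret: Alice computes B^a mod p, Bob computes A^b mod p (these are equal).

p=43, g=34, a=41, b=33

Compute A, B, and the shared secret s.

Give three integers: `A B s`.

A = 34^41 mod 43  (bits of 41 = 101001)
  bit 0 = 1: r = r^2 * 34 mod 43 = 1^2 * 34 = 1*34 = 34
  bit 1 = 0: r = r^2 mod 43 = 34^2 = 38
  bit 2 = 1: r = r^2 * 34 mod 43 = 38^2 * 34 = 25*34 = 33
  bit 3 = 0: r = r^2 mod 43 = 33^2 = 14
  bit 4 = 0: r = r^2 mod 43 = 14^2 = 24
  bit 5 = 1: r = r^2 * 34 mod 43 = 24^2 * 34 = 17*34 = 19
  -> A = 19
B = 34^33 mod 43  (bits of 33 = 100001)
  bit 0 = 1: r = r^2 * 34 mod 43 = 1^2 * 34 = 1*34 = 34
  bit 1 = 0: r = r^2 mod 43 = 34^2 = 38
  bit 2 = 0: r = r^2 mod 43 = 38^2 = 25
  bit 3 = 0: r = r^2 mod 43 = 25^2 = 23
  bit 4 = 0: r = r^2 mod 43 = 23^2 = 13
  bit 5 = 1: r = r^2 * 34 mod 43 = 13^2 * 34 = 40*34 = 27
  -> B = 27
s = B^a = 27^41 mod 43  (bits of 41 = 101001)
  bit 0 = 1: r = r^2 * 27 mod 43 = 1^2 * 27 = 1*27 = 27
  bit 1 = 0: r = r^2 mod 43 = 27^2 = 41
  bit 2 = 1: r = r^2 * 27 mod 43 = 41^2 * 27 = 4*27 = 22
  bit 3 = 0: r = r^2 mod 43 = 22^2 = 11
  bit 4 = 0: r = r^2 mod 43 = 11^2 = 35
  bit 5 = 1: r = r^2 * 27 mod 43 = 35^2 * 27 = 21*27 = 8
  -> s = B^a = 8

Answer: 19 27 8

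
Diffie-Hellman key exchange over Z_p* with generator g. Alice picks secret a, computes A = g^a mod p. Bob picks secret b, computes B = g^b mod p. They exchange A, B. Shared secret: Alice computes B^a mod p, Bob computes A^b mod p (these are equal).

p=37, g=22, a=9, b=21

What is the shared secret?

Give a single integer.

A = 22^9 mod 37  (bits of 9 = 1001)
  bit 0 = 1: r = r^2 * 22 mod 37 = 1^2 * 22 = 1*22 = 22
  bit 1 = 0: r = r^2 mod 37 = 22^2 = 3
  bit 2 = 0: r = r^2 mod 37 = 3^2 = 9
  bit 3 = 1: r = r^2 * 22 mod 37 = 9^2 * 22 = 7*22 = 6
  -> A = 6
B = 22^21 mod 37  (bits of 21 = 10101)
  bit 0 = 1: r = r^2 * 22 mod 37 = 1^2 * 22 = 1*22 = 22
  bit 1 = 0: r = r^2 mod 37 = 22^2 = 3
  bit 2 = 1: r = r^2 * 22 mod 37 = 3^2 * 22 = 9*22 = 13
  bit 3 = 0: r = r^2 mod 37 = 13^2 = 21
  bit 4 = 1: r = r^2 * 22 mod 37 = 21^2 * 22 = 34*22 = 8
  -> B = 8
s = B^a = 8^9 mod 37  (bits of 9 = 1001)
  bit 0 = 1: r = r^2 * 8 mod 37 = 1^2 * 8 = 1*8 = 8
  bit 1 = 0: r = r^2 mod 37 = 8^2 = 27
  bit 2 = 0: r = r^2 mod 37 = 27^2 = 26
  bit 3 = 1: r = r^2 * 8 mod 37 = 26^2 * 8 = 10*8 = 6
  -> s = B^a = 6

Answer: 6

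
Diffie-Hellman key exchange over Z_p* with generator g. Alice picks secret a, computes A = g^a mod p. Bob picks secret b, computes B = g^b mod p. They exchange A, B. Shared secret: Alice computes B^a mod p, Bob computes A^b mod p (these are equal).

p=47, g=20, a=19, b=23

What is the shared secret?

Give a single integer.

A = 20^19 mod 47  (bits of 19 = 10011)
  bit 0 = 1: r = r^2 * 20 mod 47 = 1^2 * 20 = 1*20 = 20
  bit 1 = 0: r = r^2 mod 47 = 20^2 = 24
  bit 2 = 0: r = r^2 mod 47 = 24^2 = 12
  bit 3 = 1: r = r^2 * 20 mod 47 = 12^2 * 20 = 3*20 = 13
  bit 4 = 1: r = r^2 * 20 mod 47 = 13^2 * 20 = 28*20 = 43
  -> A = 43
B = 20^23 mod 47  (bits of 23 = 10111)
  bit 0 = 1: r = r^2 * 20 mod 47 = 1^2 * 20 = 1*20 = 20
  bit 1 = 0: r = r^2 mod 47 = 20^2 = 24
  bit 2 = 1: r = r^2 * 20 mod 47 = 24^2 * 20 = 12*20 = 5
  bit 3 = 1: r = r^2 * 20 mod 47 = 5^2 * 20 = 25*20 = 30
  bit 4 = 1: r = r^2 * 20 mod 47 = 30^2 * 20 = 7*20 = 46
  -> B = 46
s = B^a = 46^19 mod 47  (bits of 19 = 10011)
  bit 0 = 1: r = r^2 * 46 mod 47 = 1^2 * 46 = 1*46 = 46
  bit 1 = 0: r = r^2 mod 47 = 46^2 = 1
  bit 2 = 0: r = r^2 mod 47 = 1^2 = 1
  bit 3 = 1: r = r^2 * 46 mod 47 = 1^2 * 46 = 1*46 = 46
  bit 4 = 1: r = r^2 * 46 mod 47 = 46^2 * 46 = 1*46 = 46
  -> s = B^a = 46

Answer: 46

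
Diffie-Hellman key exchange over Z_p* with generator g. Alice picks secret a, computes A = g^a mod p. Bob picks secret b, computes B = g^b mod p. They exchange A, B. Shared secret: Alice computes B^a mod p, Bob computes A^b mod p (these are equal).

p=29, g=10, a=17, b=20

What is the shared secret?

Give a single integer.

A = 10^17 mod 29  (bits of 17 = 10001)
  bit 0 = 1: r = r^2 * 10 mod 29 = 1^2 * 10 = 1*10 = 10
  bit 1 = 0: r = r^2 mod 29 = 10^2 = 13
  bit 2 = 0: r = r^2 mod 29 = 13^2 = 24
  bit 3 = 0: r = r^2 mod 29 = 24^2 = 25
  bit 4 = 1: r = r^2 * 10 mod 29 = 25^2 * 10 = 16*10 = 15
  -> A = 15
B = 10^20 mod 29  (bits of 20 = 10100)
  bit 0 = 1: r = r^2 * 10 mod 29 = 1^2 * 10 = 1*10 = 10
  bit 1 = 0: r = r^2 mod 29 = 10^2 = 13
  bit 2 = 1: r = r^2 * 10 mod 29 = 13^2 * 10 = 24*10 = 8
  bit 3 = 0: r = r^2 mod 29 = 8^2 = 6
  bit 4 = 0: r = r^2 mod 29 = 6^2 = 7
  -> B = 7
s = B^a = 7^17 mod 29  (bits of 17 = 10001)
  bit 0 = 1: r = r^2 * 7 mod 29 = 1^2 * 7 = 1*7 = 7
  bit 1 = 0: r = r^2 mod 29 = 7^2 = 20
  bit 2 = 0: r = r^2 mod 29 = 20^2 = 23
  bit 3 = 0: r = r^2 mod 29 = 23^2 = 7
  bit 4 = 1: r = r^2 * 7 mod 29 = 7^2 * 7 = 20*7 = 24
  -> s = B^a = 24

Answer: 24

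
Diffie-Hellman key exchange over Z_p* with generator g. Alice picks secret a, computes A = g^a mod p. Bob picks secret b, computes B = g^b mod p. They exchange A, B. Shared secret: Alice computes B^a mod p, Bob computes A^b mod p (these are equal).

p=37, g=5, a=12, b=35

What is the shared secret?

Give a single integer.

A = 5^12 mod 37  (bits of 12 = 1100)
  bit 0 = 1: r = r^2 * 5 mod 37 = 1^2 * 5 = 1*5 = 5
  bit 1 = 1: r = r^2 * 5 mod 37 = 5^2 * 5 = 25*5 = 14
  bit 2 = 0: r = r^2 mod 37 = 14^2 = 11
  bit 3 = 0: r = r^2 mod 37 = 11^2 = 10
  -> A = 10
B = 5^35 mod 37  (bits of 35 = 100011)
  bit 0 = 1: r = r^2 * 5 mod 37 = 1^2 * 5 = 1*5 = 5
  bit 1 = 0: r = r^2 mod 37 = 5^2 = 25
  bit 2 = 0: r = r^2 mod 37 = 25^2 = 33
  bit 3 = 0: r = r^2 mod 37 = 33^2 = 16
  bit 4 = 1: r = r^2 * 5 mod 37 = 16^2 * 5 = 34*5 = 22
  bit 5 = 1: r = r^2 * 5 mod 37 = 22^2 * 5 = 3*5 = 15
  -> B = 15
s = B^a = 15^12 mod 37  (bits of 12 = 1100)
  bit 0 = 1: r = r^2 * 15 mod 37 = 1^2 * 15 = 1*15 = 15
  bit 1 = 1: r = r^2 * 15 mod 37 = 15^2 * 15 = 3*15 = 8
  bit 2 = 0: r = r^2 mod 37 = 8^2 = 27
  bit 3 = 0: r = r^2 mod 37 = 27^2 = 26
  -> s = B^a = 26

Answer: 26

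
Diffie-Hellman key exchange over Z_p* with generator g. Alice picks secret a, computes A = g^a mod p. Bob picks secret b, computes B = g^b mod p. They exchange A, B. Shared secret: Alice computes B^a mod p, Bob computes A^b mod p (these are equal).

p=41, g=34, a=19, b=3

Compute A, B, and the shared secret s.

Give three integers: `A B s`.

Answer: 6 26 11

Derivation:
A = 34^19 mod 41  (bits of 19 = 10011)
  bit 0 = 1: r = r^2 * 34 mod 41 = 1^2 * 34 = 1*34 = 34
  bit 1 = 0: r = r^2 mod 41 = 34^2 = 8
  bit 2 = 0: r = r^2 mod 41 = 8^2 = 23
  bit 3 = 1: r = r^2 * 34 mod 41 = 23^2 * 34 = 37*34 = 28
  bit 4 = 1: r = r^2 * 34 mod 41 = 28^2 * 34 = 5*34 = 6
  -> A = 6
B = 34^3 mod 41  (bits of 3 = 11)
  bit 0 = 1: r = r^2 * 34 mod 41 = 1^2 * 34 = 1*34 = 34
  bit 1 = 1: r = r^2 * 34 mod 41 = 34^2 * 34 = 8*34 = 26
  -> B = 26
s = B^a = 26^19 mod 41  (bits of 19 = 10011)
  bit 0 = 1: r = r^2 * 26 mod 41 = 1^2 * 26 = 1*26 = 26
  bit 1 = 0: r = r^2 mod 41 = 26^2 = 20
  bit 2 = 0: r = r^2 mod 41 = 20^2 = 31
  bit 3 = 1: r = r^2 * 26 mod 41 = 31^2 * 26 = 18*26 = 17
  bit 4 = 1: r = r^2 * 26 mod 41 = 17^2 * 26 = 2*26 = 11
  -> s = B^a = 11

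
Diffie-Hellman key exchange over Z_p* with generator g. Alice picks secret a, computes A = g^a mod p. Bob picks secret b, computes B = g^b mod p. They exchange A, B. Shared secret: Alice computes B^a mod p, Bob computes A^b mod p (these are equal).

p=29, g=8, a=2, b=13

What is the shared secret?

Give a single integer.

A = 8^2 mod 29  (bits of 2 = 10)
  bit 0 = 1: r = r^2 * 8 mod 29 = 1^2 * 8 = 1*8 = 8
  bit 1 = 0: r = r^2 mod 29 = 8^2 = 6
  -> A = 6
B = 8^13 mod 29  (bits of 13 = 1101)
  bit 0 = 1: r = r^2 * 8 mod 29 = 1^2 * 8 = 1*8 = 8
  bit 1 = 1: r = r^2 * 8 mod 29 = 8^2 * 8 = 6*8 = 19
  bit 2 = 0: r = r^2 mod 29 = 19^2 = 13
  bit 3 = 1: r = r^2 * 8 mod 29 = 13^2 * 8 = 24*8 = 18
  -> B = 18
s = B^a = 18^2 mod 29  (bits of 2 = 10)
  bit 0 = 1: r = r^2 * 18 mod 29 = 1^2 * 18 = 1*18 = 18
  bit 1 = 0: r = r^2 mod 29 = 18^2 = 5
  -> s = B^a = 5

Answer: 5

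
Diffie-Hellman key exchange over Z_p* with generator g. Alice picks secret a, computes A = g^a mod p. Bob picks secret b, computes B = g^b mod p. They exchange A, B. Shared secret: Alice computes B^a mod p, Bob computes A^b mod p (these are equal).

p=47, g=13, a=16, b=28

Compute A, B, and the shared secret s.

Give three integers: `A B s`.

A = 13^16 mod 47  (bits of 16 = 10000)
  bit 0 = 1: r = r^2 * 13 mod 47 = 1^2 * 13 = 1*13 = 13
  bit 1 = 0: r = r^2 mod 47 = 13^2 = 28
  bit 2 = 0: r = r^2 mod 47 = 28^2 = 32
  bit 3 = 0: r = r^2 mod 47 = 32^2 = 37
  bit 4 = 0: r = r^2 mod 47 = 37^2 = 6
  -> A = 6
B = 13^28 mod 47  (bits of 28 = 11100)
  bit 0 = 1: r = r^2 * 13 mod 47 = 1^2 * 13 = 1*13 = 13
  bit 1 = 1: r = r^2 * 13 mod 47 = 13^2 * 13 = 28*13 = 35
  bit 2 = 1: r = r^2 * 13 mod 47 = 35^2 * 13 = 3*13 = 39
  bit 3 = 0: r = r^2 mod 47 = 39^2 = 17
  bit 4 = 0: r = r^2 mod 47 = 17^2 = 7
  -> B = 7
s = B^a = 7^16 mod 47  (bits of 16 = 10000)
  bit 0 = 1: r = r^2 * 7 mod 47 = 1^2 * 7 = 1*7 = 7
  bit 1 = 0: r = r^2 mod 47 = 7^2 = 2
  bit 2 = 0: r = r^2 mod 47 = 2^2 = 4
  bit 3 = 0: r = r^2 mod 47 = 4^2 = 16
  bit 4 = 0: r = r^2 mod 47 = 16^2 = 21
  -> s = B^a = 21

Answer: 6 7 21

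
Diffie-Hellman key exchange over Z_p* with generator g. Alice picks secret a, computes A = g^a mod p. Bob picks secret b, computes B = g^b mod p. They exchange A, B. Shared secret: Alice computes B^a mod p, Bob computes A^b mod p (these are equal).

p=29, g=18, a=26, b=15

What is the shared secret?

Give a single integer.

A = 18^26 mod 29  (bits of 26 = 11010)
  bit 0 = 1: r = r^2 * 18 mod 29 = 1^2 * 18 = 1*18 = 18
  bit 1 = 1: r = r^2 * 18 mod 29 = 18^2 * 18 = 5*18 = 3
  bit 2 = 0: r = r^2 mod 29 = 3^2 = 9
  bit 3 = 1: r = r^2 * 18 mod 29 = 9^2 * 18 = 23*18 = 8
  bit 4 = 0: r = r^2 mod 29 = 8^2 = 6
  -> A = 6
B = 18^15 mod 29  (bits of 15 = 1111)
  bit 0 = 1: r = r^2 * 18 mod 29 = 1^2 * 18 = 1*18 = 18
  bit 1 = 1: r = r^2 * 18 mod 29 = 18^2 * 18 = 5*18 = 3
  bit 2 = 1: r = r^2 * 18 mod 29 = 3^2 * 18 = 9*18 = 17
  bit 3 = 1: r = r^2 * 18 mod 29 = 17^2 * 18 = 28*18 = 11
  -> B = 11
s = B^a = 11^26 mod 29  (bits of 26 = 11010)
  bit 0 = 1: r = r^2 * 11 mod 29 = 1^2 * 11 = 1*11 = 11
  bit 1 = 1: r = r^2 * 11 mod 29 = 11^2 * 11 = 5*11 = 26
  bit 2 = 0: r = r^2 mod 29 = 26^2 = 9
  bit 3 = 1: r = r^2 * 11 mod 29 = 9^2 * 11 = 23*11 = 21
  bit 4 = 0: r = r^2 mod 29 = 21^2 = 6
  -> s = B^a = 6

Answer: 6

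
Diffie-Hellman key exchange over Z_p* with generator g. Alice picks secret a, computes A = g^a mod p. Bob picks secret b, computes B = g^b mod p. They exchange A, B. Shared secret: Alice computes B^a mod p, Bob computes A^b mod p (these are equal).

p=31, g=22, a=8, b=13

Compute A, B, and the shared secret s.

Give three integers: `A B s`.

A = 22^8 mod 31  (bits of 8 = 1000)
  bit 0 = 1: r = r^2 * 22 mod 31 = 1^2 * 22 = 1*22 = 22
  bit 1 = 0: r = r^2 mod 31 = 22^2 = 19
  bit 2 = 0: r = r^2 mod 31 = 19^2 = 20
  bit 3 = 0: r = r^2 mod 31 = 20^2 = 28
  -> A = 28
B = 22^13 mod 31  (bits of 13 = 1101)
  bit 0 = 1: r = r^2 * 22 mod 31 = 1^2 * 22 = 1*22 = 22
  bit 1 = 1: r = r^2 * 22 mod 31 = 22^2 * 22 = 19*22 = 15
  bit 2 = 0: r = r^2 mod 31 = 15^2 = 8
  bit 3 = 1: r = r^2 * 22 mod 31 = 8^2 * 22 = 2*22 = 13
  -> B = 13
s = B^a = 13^8 mod 31  (bits of 8 = 1000)
  bit 0 = 1: r = r^2 * 13 mod 31 = 1^2 * 13 = 1*13 = 13
  bit 1 = 0: r = r^2 mod 31 = 13^2 = 14
  bit 2 = 0: r = r^2 mod 31 = 14^2 = 10
  bit 3 = 0: r = r^2 mod 31 = 10^2 = 7
  -> s = B^a = 7

Answer: 28 13 7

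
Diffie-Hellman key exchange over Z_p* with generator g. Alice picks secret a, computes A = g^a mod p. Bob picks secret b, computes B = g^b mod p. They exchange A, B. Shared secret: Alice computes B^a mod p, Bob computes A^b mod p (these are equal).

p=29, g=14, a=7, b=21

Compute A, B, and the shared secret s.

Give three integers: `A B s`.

Answer: 12 17 12

Derivation:
A = 14^7 mod 29  (bits of 7 = 111)
  bit 0 = 1: r = r^2 * 14 mod 29 = 1^2 * 14 = 1*14 = 14
  bit 1 = 1: r = r^2 * 14 mod 29 = 14^2 * 14 = 22*14 = 18
  bit 2 = 1: r = r^2 * 14 mod 29 = 18^2 * 14 = 5*14 = 12
  -> A = 12
B = 14^21 mod 29  (bits of 21 = 10101)
  bit 0 = 1: r = r^2 * 14 mod 29 = 1^2 * 14 = 1*14 = 14
  bit 1 = 0: r = r^2 mod 29 = 14^2 = 22
  bit 2 = 1: r = r^2 * 14 mod 29 = 22^2 * 14 = 20*14 = 19
  bit 3 = 0: r = r^2 mod 29 = 19^2 = 13
  bit 4 = 1: r = r^2 * 14 mod 29 = 13^2 * 14 = 24*14 = 17
  -> B = 17
s = B^a = 17^7 mod 29  (bits of 7 = 111)
  bit 0 = 1: r = r^2 * 17 mod 29 = 1^2 * 17 = 1*17 = 17
  bit 1 = 1: r = r^2 * 17 mod 29 = 17^2 * 17 = 28*17 = 12
  bit 2 = 1: r = r^2 * 17 mod 29 = 12^2 * 17 = 28*17 = 12
  -> s = B^a = 12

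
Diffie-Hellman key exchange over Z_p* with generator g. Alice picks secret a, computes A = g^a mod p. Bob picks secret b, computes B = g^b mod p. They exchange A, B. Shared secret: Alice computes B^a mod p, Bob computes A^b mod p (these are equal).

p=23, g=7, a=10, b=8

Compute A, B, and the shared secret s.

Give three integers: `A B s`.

A = 7^10 mod 23  (bits of 10 = 1010)
  bit 0 = 1: r = r^2 * 7 mod 23 = 1^2 * 7 = 1*7 = 7
  bit 1 = 0: r = r^2 mod 23 = 7^2 = 3
  bit 2 = 1: r = r^2 * 7 mod 23 = 3^2 * 7 = 9*7 = 17
  bit 3 = 0: r = r^2 mod 23 = 17^2 = 13
  -> A = 13
B = 7^8 mod 23  (bits of 8 = 1000)
  bit 0 = 1: r = r^2 * 7 mod 23 = 1^2 * 7 = 1*7 = 7
  bit 1 = 0: r = r^2 mod 23 = 7^2 = 3
  bit 2 = 0: r = r^2 mod 23 = 3^2 = 9
  bit 3 = 0: r = r^2 mod 23 = 9^2 = 12
  -> B = 12
s = B^a = 12^10 mod 23  (bits of 10 = 1010)
  bit 0 = 1: r = r^2 * 12 mod 23 = 1^2 * 12 = 1*12 = 12
  bit 1 = 0: r = r^2 mod 23 = 12^2 = 6
  bit 2 = 1: r = r^2 * 12 mod 23 = 6^2 * 12 = 13*12 = 18
  bit 3 = 0: r = r^2 mod 23 = 18^2 = 2
  -> s = B^a = 2

Answer: 13 12 2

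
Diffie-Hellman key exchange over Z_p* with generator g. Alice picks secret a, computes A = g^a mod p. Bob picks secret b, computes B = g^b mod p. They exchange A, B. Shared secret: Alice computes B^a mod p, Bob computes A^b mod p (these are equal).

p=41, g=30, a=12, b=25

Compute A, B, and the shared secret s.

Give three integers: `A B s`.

Answer: 23 3 40

Derivation:
A = 30^12 mod 41  (bits of 12 = 1100)
  bit 0 = 1: r = r^2 * 30 mod 41 = 1^2 * 30 = 1*30 = 30
  bit 1 = 1: r = r^2 * 30 mod 41 = 30^2 * 30 = 39*30 = 22
  bit 2 = 0: r = r^2 mod 41 = 22^2 = 33
  bit 3 = 0: r = r^2 mod 41 = 33^2 = 23
  -> A = 23
B = 30^25 mod 41  (bits of 25 = 11001)
  bit 0 = 1: r = r^2 * 30 mod 41 = 1^2 * 30 = 1*30 = 30
  bit 1 = 1: r = r^2 * 30 mod 41 = 30^2 * 30 = 39*30 = 22
  bit 2 = 0: r = r^2 mod 41 = 22^2 = 33
  bit 3 = 0: r = r^2 mod 41 = 33^2 = 23
  bit 4 = 1: r = r^2 * 30 mod 41 = 23^2 * 30 = 37*30 = 3
  -> B = 3
s = B^a = 3^12 mod 41  (bits of 12 = 1100)
  bit 0 = 1: r = r^2 * 3 mod 41 = 1^2 * 3 = 1*3 = 3
  bit 1 = 1: r = r^2 * 3 mod 41 = 3^2 * 3 = 9*3 = 27
  bit 2 = 0: r = r^2 mod 41 = 27^2 = 32
  bit 3 = 0: r = r^2 mod 41 = 32^2 = 40
  -> s = B^a = 40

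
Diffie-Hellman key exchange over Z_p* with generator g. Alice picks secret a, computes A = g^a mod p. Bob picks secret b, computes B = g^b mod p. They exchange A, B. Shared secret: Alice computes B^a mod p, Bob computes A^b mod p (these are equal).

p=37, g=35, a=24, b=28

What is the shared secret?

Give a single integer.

A = 35^24 mod 37  (bits of 24 = 11000)
  bit 0 = 1: r = r^2 * 35 mod 37 = 1^2 * 35 = 1*35 = 35
  bit 1 = 1: r = r^2 * 35 mod 37 = 35^2 * 35 = 4*35 = 29
  bit 2 = 0: r = r^2 mod 37 = 29^2 = 27
  bit 3 = 0: r = r^2 mod 37 = 27^2 = 26
  bit 4 = 0: r = r^2 mod 37 = 26^2 = 10
  -> A = 10
B = 35^28 mod 37  (bits of 28 = 11100)
  bit 0 = 1: r = r^2 * 35 mod 37 = 1^2 * 35 = 1*35 = 35
  bit 1 = 1: r = r^2 * 35 mod 37 = 35^2 * 35 = 4*35 = 29
  bit 2 = 1: r = r^2 * 35 mod 37 = 29^2 * 35 = 27*35 = 20
  bit 3 = 0: r = r^2 mod 37 = 20^2 = 30
  bit 4 = 0: r = r^2 mod 37 = 30^2 = 12
  -> B = 12
s = B^a = 12^24 mod 37  (bits of 24 = 11000)
  bit 0 = 1: r = r^2 * 12 mod 37 = 1^2 * 12 = 1*12 = 12
  bit 1 = 1: r = r^2 * 12 mod 37 = 12^2 * 12 = 33*12 = 26
  bit 2 = 0: r = r^2 mod 37 = 26^2 = 10
  bit 3 = 0: r = r^2 mod 37 = 10^2 = 26
  bit 4 = 0: r = r^2 mod 37 = 26^2 = 10
  -> s = B^a = 10

Answer: 10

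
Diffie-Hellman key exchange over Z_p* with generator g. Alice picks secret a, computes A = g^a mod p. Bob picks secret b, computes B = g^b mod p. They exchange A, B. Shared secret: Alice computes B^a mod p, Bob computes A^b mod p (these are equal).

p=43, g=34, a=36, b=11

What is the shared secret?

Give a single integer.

A = 34^36 mod 43  (bits of 36 = 100100)
  bit 0 = 1: r = r^2 * 34 mod 43 = 1^2 * 34 = 1*34 = 34
  bit 1 = 0: r = r^2 mod 43 = 34^2 = 38
  bit 2 = 0: r = r^2 mod 43 = 38^2 = 25
  bit 3 = 1: r = r^2 * 34 mod 43 = 25^2 * 34 = 23*34 = 8
  bit 4 = 0: r = r^2 mod 43 = 8^2 = 21
  bit 5 = 0: r = r^2 mod 43 = 21^2 = 11
  -> A = 11
B = 34^11 mod 43  (bits of 11 = 1011)
  bit 0 = 1: r = r^2 * 34 mod 43 = 1^2 * 34 = 1*34 = 34
  bit 1 = 0: r = r^2 mod 43 = 34^2 = 38
  bit 2 = 1: r = r^2 * 34 mod 43 = 38^2 * 34 = 25*34 = 33
  bit 3 = 1: r = r^2 * 34 mod 43 = 33^2 * 34 = 14*34 = 3
  -> B = 3
s = B^a = 3^36 mod 43  (bits of 36 = 100100)
  bit 0 = 1: r = r^2 * 3 mod 43 = 1^2 * 3 = 1*3 = 3
  bit 1 = 0: r = r^2 mod 43 = 3^2 = 9
  bit 2 = 0: r = r^2 mod 43 = 9^2 = 38
  bit 3 = 1: r = r^2 * 3 mod 43 = 38^2 * 3 = 25*3 = 32
  bit 4 = 0: r = r^2 mod 43 = 32^2 = 35
  bit 5 = 0: r = r^2 mod 43 = 35^2 = 21
  -> s = B^a = 21

Answer: 21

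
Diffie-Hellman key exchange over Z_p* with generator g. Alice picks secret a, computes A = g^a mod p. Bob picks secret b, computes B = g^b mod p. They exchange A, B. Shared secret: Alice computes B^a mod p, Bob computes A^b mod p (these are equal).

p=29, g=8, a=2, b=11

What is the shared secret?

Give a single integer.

A = 8^2 mod 29  (bits of 2 = 10)
  bit 0 = 1: r = r^2 * 8 mod 29 = 1^2 * 8 = 1*8 = 8
  bit 1 = 0: r = r^2 mod 29 = 8^2 = 6
  -> A = 6
B = 8^11 mod 29  (bits of 11 = 1011)
  bit 0 = 1: r = r^2 * 8 mod 29 = 1^2 * 8 = 1*8 = 8
  bit 1 = 0: r = r^2 mod 29 = 8^2 = 6
  bit 2 = 1: r = r^2 * 8 mod 29 = 6^2 * 8 = 7*8 = 27
  bit 3 = 1: r = r^2 * 8 mod 29 = 27^2 * 8 = 4*8 = 3
  -> B = 3
s = B^a = 3^2 mod 29  (bits of 2 = 10)
  bit 0 = 1: r = r^2 * 3 mod 29 = 1^2 * 3 = 1*3 = 3
  bit 1 = 0: r = r^2 mod 29 = 3^2 = 9
  -> s = B^a = 9

Answer: 9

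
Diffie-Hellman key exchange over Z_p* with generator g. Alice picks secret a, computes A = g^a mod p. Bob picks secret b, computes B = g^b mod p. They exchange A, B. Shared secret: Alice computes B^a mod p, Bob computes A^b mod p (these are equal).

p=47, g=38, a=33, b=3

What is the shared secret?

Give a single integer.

Answer: 33

Derivation:
A = 38^33 mod 47  (bits of 33 = 100001)
  bit 0 = 1: r = r^2 * 38 mod 47 = 1^2 * 38 = 1*38 = 38
  bit 1 = 0: r = r^2 mod 47 = 38^2 = 34
  bit 2 = 0: r = r^2 mod 47 = 34^2 = 28
  bit 3 = 0: r = r^2 mod 47 = 28^2 = 32
  bit 4 = 0: r = r^2 mod 47 = 32^2 = 37
  bit 5 = 1: r = r^2 * 38 mod 47 = 37^2 * 38 = 6*38 = 40
  -> A = 40
B = 38^3 mod 47  (bits of 3 = 11)
  bit 0 = 1: r = r^2 * 38 mod 47 = 1^2 * 38 = 1*38 = 38
  bit 1 = 1: r = r^2 * 38 mod 47 = 38^2 * 38 = 34*38 = 23
  -> B = 23
s = B^a = 23^33 mod 47  (bits of 33 = 100001)
  bit 0 = 1: r = r^2 * 23 mod 47 = 1^2 * 23 = 1*23 = 23
  bit 1 = 0: r = r^2 mod 47 = 23^2 = 12
  bit 2 = 0: r = r^2 mod 47 = 12^2 = 3
  bit 3 = 0: r = r^2 mod 47 = 3^2 = 9
  bit 4 = 0: r = r^2 mod 47 = 9^2 = 34
  bit 5 = 1: r = r^2 * 23 mod 47 = 34^2 * 23 = 28*23 = 33
  -> s = B^a = 33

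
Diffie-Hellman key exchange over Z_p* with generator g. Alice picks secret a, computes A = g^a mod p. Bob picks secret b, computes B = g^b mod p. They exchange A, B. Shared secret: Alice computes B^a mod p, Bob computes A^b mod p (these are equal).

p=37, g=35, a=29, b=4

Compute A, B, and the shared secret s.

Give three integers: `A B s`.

Answer: 13 16 34

Derivation:
A = 35^29 mod 37  (bits of 29 = 11101)
  bit 0 = 1: r = r^2 * 35 mod 37 = 1^2 * 35 = 1*35 = 35
  bit 1 = 1: r = r^2 * 35 mod 37 = 35^2 * 35 = 4*35 = 29
  bit 2 = 1: r = r^2 * 35 mod 37 = 29^2 * 35 = 27*35 = 20
  bit 3 = 0: r = r^2 mod 37 = 20^2 = 30
  bit 4 = 1: r = r^2 * 35 mod 37 = 30^2 * 35 = 12*35 = 13
  -> A = 13
B = 35^4 mod 37  (bits of 4 = 100)
  bit 0 = 1: r = r^2 * 35 mod 37 = 1^2 * 35 = 1*35 = 35
  bit 1 = 0: r = r^2 mod 37 = 35^2 = 4
  bit 2 = 0: r = r^2 mod 37 = 4^2 = 16
  -> B = 16
s = B^a = 16^29 mod 37  (bits of 29 = 11101)
  bit 0 = 1: r = r^2 * 16 mod 37 = 1^2 * 16 = 1*16 = 16
  bit 1 = 1: r = r^2 * 16 mod 37 = 16^2 * 16 = 34*16 = 26
  bit 2 = 1: r = r^2 * 16 mod 37 = 26^2 * 16 = 10*16 = 12
  bit 3 = 0: r = r^2 mod 37 = 12^2 = 33
  bit 4 = 1: r = r^2 * 16 mod 37 = 33^2 * 16 = 16*16 = 34
  -> s = B^a = 34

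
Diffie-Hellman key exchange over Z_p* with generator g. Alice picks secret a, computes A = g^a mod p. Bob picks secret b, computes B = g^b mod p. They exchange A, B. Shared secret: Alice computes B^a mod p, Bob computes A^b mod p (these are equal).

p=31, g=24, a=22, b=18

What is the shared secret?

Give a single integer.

A = 24^22 mod 31  (bits of 22 = 10110)
  bit 0 = 1: r = r^2 * 24 mod 31 = 1^2 * 24 = 1*24 = 24
  bit 1 = 0: r = r^2 mod 31 = 24^2 = 18
  bit 2 = 1: r = r^2 * 24 mod 31 = 18^2 * 24 = 14*24 = 26
  bit 3 = 1: r = r^2 * 24 mod 31 = 26^2 * 24 = 25*24 = 11
  bit 4 = 0: r = r^2 mod 31 = 11^2 = 28
  -> A = 28
B = 24^18 mod 31  (bits of 18 = 10010)
  bit 0 = 1: r = r^2 * 24 mod 31 = 1^2 * 24 = 1*24 = 24
  bit 1 = 0: r = r^2 mod 31 = 24^2 = 18
  bit 2 = 0: r = r^2 mod 31 = 18^2 = 14
  bit 3 = 1: r = r^2 * 24 mod 31 = 14^2 * 24 = 10*24 = 23
  bit 4 = 0: r = r^2 mod 31 = 23^2 = 2
  -> B = 2
s = B^a = 2^22 mod 31  (bits of 22 = 10110)
  bit 0 = 1: r = r^2 * 2 mod 31 = 1^2 * 2 = 1*2 = 2
  bit 1 = 0: r = r^2 mod 31 = 2^2 = 4
  bit 2 = 1: r = r^2 * 2 mod 31 = 4^2 * 2 = 16*2 = 1
  bit 3 = 1: r = r^2 * 2 mod 31 = 1^2 * 2 = 1*2 = 2
  bit 4 = 0: r = r^2 mod 31 = 2^2 = 4
  -> s = B^a = 4

Answer: 4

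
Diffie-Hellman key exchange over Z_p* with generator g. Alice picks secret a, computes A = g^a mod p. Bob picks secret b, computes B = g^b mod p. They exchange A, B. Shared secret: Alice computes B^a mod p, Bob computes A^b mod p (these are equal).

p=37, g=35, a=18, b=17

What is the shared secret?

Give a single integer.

A = 35^18 mod 37  (bits of 18 = 10010)
  bit 0 = 1: r = r^2 * 35 mod 37 = 1^2 * 35 = 1*35 = 35
  bit 1 = 0: r = r^2 mod 37 = 35^2 = 4
  bit 2 = 0: r = r^2 mod 37 = 4^2 = 16
  bit 3 = 1: r = r^2 * 35 mod 37 = 16^2 * 35 = 34*35 = 6
  bit 4 = 0: r = r^2 mod 37 = 6^2 = 36
  -> A = 36
B = 35^17 mod 37  (bits of 17 = 10001)
  bit 0 = 1: r = r^2 * 35 mod 37 = 1^2 * 35 = 1*35 = 35
  bit 1 = 0: r = r^2 mod 37 = 35^2 = 4
  bit 2 = 0: r = r^2 mod 37 = 4^2 = 16
  bit 3 = 0: r = r^2 mod 37 = 16^2 = 34
  bit 4 = 1: r = r^2 * 35 mod 37 = 34^2 * 35 = 9*35 = 19
  -> B = 19
s = B^a = 19^18 mod 37  (bits of 18 = 10010)
  bit 0 = 1: r = r^2 * 19 mod 37 = 1^2 * 19 = 1*19 = 19
  bit 1 = 0: r = r^2 mod 37 = 19^2 = 28
  bit 2 = 0: r = r^2 mod 37 = 28^2 = 7
  bit 3 = 1: r = r^2 * 19 mod 37 = 7^2 * 19 = 12*19 = 6
  bit 4 = 0: r = r^2 mod 37 = 6^2 = 36
  -> s = B^a = 36

Answer: 36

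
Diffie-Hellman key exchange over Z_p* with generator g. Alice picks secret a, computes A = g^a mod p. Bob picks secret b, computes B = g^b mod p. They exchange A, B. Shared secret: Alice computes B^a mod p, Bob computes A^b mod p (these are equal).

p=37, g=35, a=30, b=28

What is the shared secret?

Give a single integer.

A = 35^30 mod 37  (bits of 30 = 11110)
  bit 0 = 1: r = r^2 * 35 mod 37 = 1^2 * 35 = 1*35 = 35
  bit 1 = 1: r = r^2 * 35 mod 37 = 35^2 * 35 = 4*35 = 29
  bit 2 = 1: r = r^2 * 35 mod 37 = 29^2 * 35 = 27*35 = 20
  bit 3 = 1: r = r^2 * 35 mod 37 = 20^2 * 35 = 30*35 = 14
  bit 4 = 0: r = r^2 mod 37 = 14^2 = 11
  -> A = 11
B = 35^28 mod 37  (bits of 28 = 11100)
  bit 0 = 1: r = r^2 * 35 mod 37 = 1^2 * 35 = 1*35 = 35
  bit 1 = 1: r = r^2 * 35 mod 37 = 35^2 * 35 = 4*35 = 29
  bit 2 = 1: r = r^2 * 35 mod 37 = 29^2 * 35 = 27*35 = 20
  bit 3 = 0: r = r^2 mod 37 = 20^2 = 30
  bit 4 = 0: r = r^2 mod 37 = 30^2 = 12
  -> B = 12
s = B^a = 12^30 mod 37  (bits of 30 = 11110)
  bit 0 = 1: r = r^2 * 12 mod 37 = 1^2 * 12 = 1*12 = 12
  bit 1 = 1: r = r^2 * 12 mod 37 = 12^2 * 12 = 33*12 = 26
  bit 2 = 1: r = r^2 * 12 mod 37 = 26^2 * 12 = 10*12 = 9
  bit 3 = 1: r = r^2 * 12 mod 37 = 9^2 * 12 = 7*12 = 10
  bit 4 = 0: r = r^2 mod 37 = 10^2 = 26
  -> s = B^a = 26

Answer: 26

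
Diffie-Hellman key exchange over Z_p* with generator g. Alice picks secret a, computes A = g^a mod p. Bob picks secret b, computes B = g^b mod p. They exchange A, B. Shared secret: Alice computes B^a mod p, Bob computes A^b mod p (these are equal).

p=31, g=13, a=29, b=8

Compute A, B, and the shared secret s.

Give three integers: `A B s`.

A = 13^29 mod 31  (bits of 29 = 11101)
  bit 0 = 1: r = r^2 * 13 mod 31 = 1^2 * 13 = 1*13 = 13
  bit 1 = 1: r = r^2 * 13 mod 31 = 13^2 * 13 = 14*13 = 27
  bit 2 = 1: r = r^2 * 13 mod 31 = 27^2 * 13 = 16*13 = 22
  bit 3 = 0: r = r^2 mod 31 = 22^2 = 19
  bit 4 = 1: r = r^2 * 13 mod 31 = 19^2 * 13 = 20*13 = 12
  -> A = 12
B = 13^8 mod 31  (bits of 8 = 1000)
  bit 0 = 1: r = r^2 * 13 mod 31 = 1^2 * 13 = 1*13 = 13
  bit 1 = 0: r = r^2 mod 31 = 13^2 = 14
  bit 2 = 0: r = r^2 mod 31 = 14^2 = 10
  bit 3 = 0: r = r^2 mod 31 = 10^2 = 7
  -> B = 7
s = B^a = 7^29 mod 31  (bits of 29 = 11101)
  bit 0 = 1: r = r^2 * 7 mod 31 = 1^2 * 7 = 1*7 = 7
  bit 1 = 1: r = r^2 * 7 mod 31 = 7^2 * 7 = 18*7 = 2
  bit 2 = 1: r = r^2 * 7 mod 31 = 2^2 * 7 = 4*7 = 28
  bit 3 = 0: r = r^2 mod 31 = 28^2 = 9
  bit 4 = 1: r = r^2 * 7 mod 31 = 9^2 * 7 = 19*7 = 9
  -> s = B^a = 9

Answer: 12 7 9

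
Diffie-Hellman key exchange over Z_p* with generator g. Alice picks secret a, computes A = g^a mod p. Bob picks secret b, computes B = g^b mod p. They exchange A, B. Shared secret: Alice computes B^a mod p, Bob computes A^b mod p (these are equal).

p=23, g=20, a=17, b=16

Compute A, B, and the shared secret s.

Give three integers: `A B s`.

Answer: 7 13 6

Derivation:
A = 20^17 mod 23  (bits of 17 = 10001)
  bit 0 = 1: r = r^2 * 20 mod 23 = 1^2 * 20 = 1*20 = 20
  bit 1 = 0: r = r^2 mod 23 = 20^2 = 9
  bit 2 = 0: r = r^2 mod 23 = 9^2 = 12
  bit 3 = 0: r = r^2 mod 23 = 12^2 = 6
  bit 4 = 1: r = r^2 * 20 mod 23 = 6^2 * 20 = 13*20 = 7
  -> A = 7
B = 20^16 mod 23  (bits of 16 = 10000)
  bit 0 = 1: r = r^2 * 20 mod 23 = 1^2 * 20 = 1*20 = 20
  bit 1 = 0: r = r^2 mod 23 = 20^2 = 9
  bit 2 = 0: r = r^2 mod 23 = 9^2 = 12
  bit 3 = 0: r = r^2 mod 23 = 12^2 = 6
  bit 4 = 0: r = r^2 mod 23 = 6^2 = 13
  -> B = 13
s = B^a = 13^17 mod 23  (bits of 17 = 10001)
  bit 0 = 1: r = r^2 * 13 mod 23 = 1^2 * 13 = 1*13 = 13
  bit 1 = 0: r = r^2 mod 23 = 13^2 = 8
  bit 2 = 0: r = r^2 mod 23 = 8^2 = 18
  bit 3 = 0: r = r^2 mod 23 = 18^2 = 2
  bit 4 = 1: r = r^2 * 13 mod 23 = 2^2 * 13 = 4*13 = 6
  -> s = B^a = 6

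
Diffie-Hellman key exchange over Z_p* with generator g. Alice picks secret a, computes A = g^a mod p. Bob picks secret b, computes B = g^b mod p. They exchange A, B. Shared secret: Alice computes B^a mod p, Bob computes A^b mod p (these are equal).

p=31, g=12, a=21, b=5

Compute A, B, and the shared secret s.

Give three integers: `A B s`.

A = 12^21 mod 31  (bits of 21 = 10101)
  bit 0 = 1: r = r^2 * 12 mod 31 = 1^2 * 12 = 1*12 = 12
  bit 1 = 0: r = r^2 mod 31 = 12^2 = 20
  bit 2 = 1: r = r^2 * 12 mod 31 = 20^2 * 12 = 28*12 = 26
  bit 3 = 0: r = r^2 mod 31 = 26^2 = 25
  bit 4 = 1: r = r^2 * 12 mod 31 = 25^2 * 12 = 5*12 = 29
  -> A = 29
B = 12^5 mod 31  (bits of 5 = 101)
  bit 0 = 1: r = r^2 * 12 mod 31 = 1^2 * 12 = 1*12 = 12
  bit 1 = 0: r = r^2 mod 31 = 12^2 = 20
  bit 2 = 1: r = r^2 * 12 mod 31 = 20^2 * 12 = 28*12 = 26
  -> B = 26
s = B^a = 26^21 mod 31  (bits of 21 = 10101)
  bit 0 = 1: r = r^2 * 26 mod 31 = 1^2 * 26 = 1*26 = 26
  bit 1 = 0: r = r^2 mod 31 = 26^2 = 25
  bit 2 = 1: r = r^2 * 26 mod 31 = 25^2 * 26 = 5*26 = 6
  bit 3 = 0: r = r^2 mod 31 = 6^2 = 5
  bit 4 = 1: r = r^2 * 26 mod 31 = 5^2 * 26 = 25*26 = 30
  -> s = B^a = 30

Answer: 29 26 30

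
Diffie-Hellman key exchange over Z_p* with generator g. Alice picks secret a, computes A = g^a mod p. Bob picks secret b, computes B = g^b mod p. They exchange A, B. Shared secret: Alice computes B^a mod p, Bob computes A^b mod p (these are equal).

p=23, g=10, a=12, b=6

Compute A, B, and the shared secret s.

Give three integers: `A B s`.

Answer: 13 6 6

Derivation:
A = 10^12 mod 23  (bits of 12 = 1100)
  bit 0 = 1: r = r^2 * 10 mod 23 = 1^2 * 10 = 1*10 = 10
  bit 1 = 1: r = r^2 * 10 mod 23 = 10^2 * 10 = 8*10 = 11
  bit 2 = 0: r = r^2 mod 23 = 11^2 = 6
  bit 3 = 0: r = r^2 mod 23 = 6^2 = 13
  -> A = 13
B = 10^6 mod 23  (bits of 6 = 110)
  bit 0 = 1: r = r^2 * 10 mod 23 = 1^2 * 10 = 1*10 = 10
  bit 1 = 1: r = r^2 * 10 mod 23 = 10^2 * 10 = 8*10 = 11
  bit 2 = 0: r = r^2 mod 23 = 11^2 = 6
  -> B = 6
s = B^a = 6^12 mod 23  (bits of 12 = 1100)
  bit 0 = 1: r = r^2 * 6 mod 23 = 1^2 * 6 = 1*6 = 6
  bit 1 = 1: r = r^2 * 6 mod 23 = 6^2 * 6 = 13*6 = 9
  bit 2 = 0: r = r^2 mod 23 = 9^2 = 12
  bit 3 = 0: r = r^2 mod 23 = 12^2 = 6
  -> s = B^a = 6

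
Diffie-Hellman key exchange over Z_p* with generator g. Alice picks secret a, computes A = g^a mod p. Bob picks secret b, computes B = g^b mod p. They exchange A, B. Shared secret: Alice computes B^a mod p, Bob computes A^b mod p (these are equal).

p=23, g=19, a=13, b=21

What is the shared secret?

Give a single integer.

Answer: 10

Derivation:
A = 19^13 mod 23  (bits of 13 = 1101)
  bit 0 = 1: r = r^2 * 19 mod 23 = 1^2 * 19 = 1*19 = 19
  bit 1 = 1: r = r^2 * 19 mod 23 = 19^2 * 19 = 16*19 = 5
  bit 2 = 0: r = r^2 mod 23 = 5^2 = 2
  bit 3 = 1: r = r^2 * 19 mod 23 = 2^2 * 19 = 4*19 = 7
  -> A = 7
B = 19^21 mod 23  (bits of 21 = 10101)
  bit 0 = 1: r = r^2 * 19 mod 23 = 1^2 * 19 = 1*19 = 19
  bit 1 = 0: r = r^2 mod 23 = 19^2 = 16
  bit 2 = 1: r = r^2 * 19 mod 23 = 16^2 * 19 = 3*19 = 11
  bit 3 = 0: r = r^2 mod 23 = 11^2 = 6
  bit 4 = 1: r = r^2 * 19 mod 23 = 6^2 * 19 = 13*19 = 17
  -> B = 17
s = B^a = 17^13 mod 23  (bits of 13 = 1101)
  bit 0 = 1: r = r^2 * 17 mod 23 = 1^2 * 17 = 1*17 = 17
  bit 1 = 1: r = r^2 * 17 mod 23 = 17^2 * 17 = 13*17 = 14
  bit 2 = 0: r = r^2 mod 23 = 14^2 = 12
  bit 3 = 1: r = r^2 * 17 mod 23 = 12^2 * 17 = 6*17 = 10
  -> s = B^a = 10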